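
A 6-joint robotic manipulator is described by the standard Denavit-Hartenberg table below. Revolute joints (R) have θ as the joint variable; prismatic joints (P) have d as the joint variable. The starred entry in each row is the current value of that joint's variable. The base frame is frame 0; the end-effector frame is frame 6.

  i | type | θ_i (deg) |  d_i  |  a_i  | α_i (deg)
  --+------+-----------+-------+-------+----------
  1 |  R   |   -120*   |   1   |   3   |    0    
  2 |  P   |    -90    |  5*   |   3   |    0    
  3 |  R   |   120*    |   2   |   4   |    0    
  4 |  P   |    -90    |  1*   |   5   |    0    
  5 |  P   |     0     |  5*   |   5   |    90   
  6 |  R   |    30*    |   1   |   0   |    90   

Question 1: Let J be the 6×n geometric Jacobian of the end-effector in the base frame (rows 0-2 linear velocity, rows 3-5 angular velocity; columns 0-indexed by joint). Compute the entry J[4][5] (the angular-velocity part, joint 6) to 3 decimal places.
1.000

axis z_5 = (-0.0000,1.0000,0.0000); lever o_n−o_5 = (0.0000,1.0000,0.0000)
cross product → J_v[:, 5] = (-0.0000,0.0000,-0.0000)
J_ω[:, 5] = z_5
entry J[4][5] = 1.0000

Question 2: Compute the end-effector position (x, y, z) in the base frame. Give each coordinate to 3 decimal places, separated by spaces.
after link 1: o_1 = (-1.5000, -2.5981, 1.0000)
after link 2: o_2 = (-4.0981, -1.0981, 6.0000)
after link 3: o_3 = (-4.0981, -5.0981, 8.0000)
after link 4: o_4 = (-9.0981, -5.0981, 9.0000)
after link 5: o_5 = (-14.0981, -5.0981, 14.0000)
after link 6: o_6 = (-14.0981, -4.0981, 14.0000)

-14.098 -4.098 14.000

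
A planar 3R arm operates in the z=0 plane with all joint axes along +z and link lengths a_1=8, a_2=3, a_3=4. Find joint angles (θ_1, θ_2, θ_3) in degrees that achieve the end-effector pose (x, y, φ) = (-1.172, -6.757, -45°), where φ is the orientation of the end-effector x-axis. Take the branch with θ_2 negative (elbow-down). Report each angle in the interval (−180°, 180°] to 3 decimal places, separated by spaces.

-119.995 -149.985 -135.020

wrist centre = target − a_3·(cos φ, sin φ) = (-4.0004, -3.9286)
cos θ_2 = (31.4371−8²−3²)/(2·8·3) = -0.8659; θ_2 = -149.9849° (elbow-down)
β = atan2(-3.9286,-4.0004) = -135.5192°; ψ = atan2(-1.5007,5.4023) = -15.5245°
θ_1 = β − ψ = -119.9947°
θ_3 = φ − θ_1 − θ_2 = -135.0204° (wrapped to (-180°,180°])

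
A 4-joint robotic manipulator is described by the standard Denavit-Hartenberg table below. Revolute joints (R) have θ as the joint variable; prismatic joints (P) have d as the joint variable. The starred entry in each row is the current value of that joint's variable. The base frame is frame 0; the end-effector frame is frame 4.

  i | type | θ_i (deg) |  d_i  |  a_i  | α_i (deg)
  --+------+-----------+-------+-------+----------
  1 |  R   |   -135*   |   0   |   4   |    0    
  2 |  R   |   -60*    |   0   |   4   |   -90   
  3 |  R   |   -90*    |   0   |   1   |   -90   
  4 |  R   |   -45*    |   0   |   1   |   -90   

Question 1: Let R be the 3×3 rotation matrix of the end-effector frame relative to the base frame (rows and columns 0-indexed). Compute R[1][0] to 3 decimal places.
End-effector x-axis (col 0 of R) = (-0.1830,-0.6830,0.7071)
R[1][0] = -0.6830

-0.683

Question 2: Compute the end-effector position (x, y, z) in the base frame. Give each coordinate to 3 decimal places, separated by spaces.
after link 1: o_1 = (-2.8284, -2.8284, 0.0000)
after link 2: o_2 = (-6.6921, -1.7932, 0.0000)
after link 3: o_3 = (-6.6921, -1.7932, 1.0000)
after link 4: o_4 = (-6.8751, -2.4762, 1.7071)

-6.875 -2.476 1.707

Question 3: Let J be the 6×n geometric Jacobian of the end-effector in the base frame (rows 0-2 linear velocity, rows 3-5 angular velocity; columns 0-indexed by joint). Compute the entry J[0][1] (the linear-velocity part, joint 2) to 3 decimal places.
-0.352

axis z_1 = (0.0000,0.0000,1.0000); lever o_n−o_1 = (-4.0467,0.3523,1.7071)
cross product → J_v[:, 1] = (-0.3523,-4.0467,0.0000)
J_ω[:, 1] = z_1
entry J[0][1] = -0.3523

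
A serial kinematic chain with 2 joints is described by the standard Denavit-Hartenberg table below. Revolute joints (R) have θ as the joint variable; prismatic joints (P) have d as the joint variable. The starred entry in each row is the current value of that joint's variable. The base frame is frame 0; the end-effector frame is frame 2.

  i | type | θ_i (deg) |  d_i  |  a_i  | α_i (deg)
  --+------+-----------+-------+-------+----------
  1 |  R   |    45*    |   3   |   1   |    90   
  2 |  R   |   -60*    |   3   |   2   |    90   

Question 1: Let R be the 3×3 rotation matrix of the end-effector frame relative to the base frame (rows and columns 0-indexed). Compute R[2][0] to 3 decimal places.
-0.866

End-effector x-axis (col 0 of R) = (0.3536,0.3536,-0.8660)
R[2][0] = -0.8660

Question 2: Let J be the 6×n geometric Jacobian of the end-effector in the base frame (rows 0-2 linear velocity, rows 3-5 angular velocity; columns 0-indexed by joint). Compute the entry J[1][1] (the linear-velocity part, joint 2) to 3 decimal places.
1.225

axis z_1 = (0.7071,-0.7071,0.0000); lever o_n−o_1 = (2.8284,-1.4142,-1.7321)
cross product → J_v[:, 1] = (1.2247,1.2247,1.0000)
J_ω[:, 1] = z_1
entry J[1][1] = 1.2247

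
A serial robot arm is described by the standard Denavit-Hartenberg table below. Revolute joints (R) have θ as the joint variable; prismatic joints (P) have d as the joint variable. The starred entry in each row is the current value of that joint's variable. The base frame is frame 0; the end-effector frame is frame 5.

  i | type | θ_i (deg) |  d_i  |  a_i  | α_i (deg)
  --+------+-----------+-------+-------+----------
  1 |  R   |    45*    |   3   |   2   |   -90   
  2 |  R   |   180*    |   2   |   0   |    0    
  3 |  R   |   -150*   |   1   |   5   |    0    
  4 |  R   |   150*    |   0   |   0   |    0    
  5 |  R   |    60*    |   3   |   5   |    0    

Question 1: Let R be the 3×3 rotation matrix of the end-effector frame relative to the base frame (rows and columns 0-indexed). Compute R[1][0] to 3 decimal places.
End-effector x-axis (col 0 of R) = (-0.3536,-0.3536,0.8660)
R[1][0] = -0.3536

-0.354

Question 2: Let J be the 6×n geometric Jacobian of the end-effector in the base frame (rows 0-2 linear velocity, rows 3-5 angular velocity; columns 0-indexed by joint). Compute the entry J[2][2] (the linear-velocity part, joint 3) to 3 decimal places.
axis z_2 = (-0.7071,0.7071,0.0000); lever o_n−o_2 = (-1.5343,4.1225,1.8301)
cross product → J_v[:, 2] = (1.2941,1.2941,-1.8301)
J_ω[:, 2] = z_2
entry J[2][2] = -1.8301

-1.830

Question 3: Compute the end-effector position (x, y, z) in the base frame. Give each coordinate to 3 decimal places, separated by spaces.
after link 1: o_1 = (1.4142, 1.4142, 3.0000)
after link 2: o_2 = (0.0000, 2.8284, 3.0000)
after link 3: o_3 = (2.3548, 6.5974, 0.5000)
after link 4: o_4 = (2.3548, 6.5974, 0.5000)
after link 5: o_5 = (-1.5343, 6.9509, 4.8301)

-1.534 6.951 4.830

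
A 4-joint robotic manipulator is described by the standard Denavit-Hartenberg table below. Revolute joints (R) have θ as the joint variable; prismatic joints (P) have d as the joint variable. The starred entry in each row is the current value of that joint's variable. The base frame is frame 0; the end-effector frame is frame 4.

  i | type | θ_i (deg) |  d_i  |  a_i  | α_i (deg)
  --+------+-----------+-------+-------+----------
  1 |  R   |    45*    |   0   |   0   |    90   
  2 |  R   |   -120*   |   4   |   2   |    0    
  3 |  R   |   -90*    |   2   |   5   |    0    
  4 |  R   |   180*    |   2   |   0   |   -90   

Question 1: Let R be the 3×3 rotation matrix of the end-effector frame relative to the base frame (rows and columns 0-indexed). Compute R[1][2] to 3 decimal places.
0.354

End-effector z-axis (col 2 of R) = (0.3536,0.3536,0.8660)
R[1][2] = 0.3536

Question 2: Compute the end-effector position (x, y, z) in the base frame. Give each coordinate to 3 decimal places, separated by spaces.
after link 1: o_1 = (0.0000, 0.0000, 0.0000)
after link 2: o_2 = (2.1213, -3.5355, -1.7321)
after link 3: o_3 = (0.4737, -8.0116, 0.7679)
after link 4: o_4 = (1.8879, -9.4258, 0.7679)

1.888 -9.426 0.768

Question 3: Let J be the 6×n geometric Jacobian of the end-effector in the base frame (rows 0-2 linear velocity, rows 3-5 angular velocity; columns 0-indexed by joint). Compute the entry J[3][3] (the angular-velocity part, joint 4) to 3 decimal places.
axis z_3 = (0.7071,-0.7071,0.0000); lever o_n−o_3 = (1.4142,-1.4142,0.0000)
cross product → J_v[:, 3] = (0.0000,0.0000,-0.0000)
J_ω[:, 3] = z_3
entry J[3][3] = 0.7071

0.707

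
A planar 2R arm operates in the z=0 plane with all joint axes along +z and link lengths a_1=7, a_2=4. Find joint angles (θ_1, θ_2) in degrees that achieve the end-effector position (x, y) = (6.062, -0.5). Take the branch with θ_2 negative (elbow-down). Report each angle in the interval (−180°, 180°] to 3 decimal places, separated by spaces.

30.000 -120.003

cos θ_2 = (36.9978−7²−4²)/(2·7·4) = -0.5000; θ_2 = -120.0025° (elbow-down)
β = atan2(-0.5000,6.0620) = -4.7151°; ψ = atan2(-3.4640,4.9998) = -34.7151°
θ_1 = β − ψ = 30.0000°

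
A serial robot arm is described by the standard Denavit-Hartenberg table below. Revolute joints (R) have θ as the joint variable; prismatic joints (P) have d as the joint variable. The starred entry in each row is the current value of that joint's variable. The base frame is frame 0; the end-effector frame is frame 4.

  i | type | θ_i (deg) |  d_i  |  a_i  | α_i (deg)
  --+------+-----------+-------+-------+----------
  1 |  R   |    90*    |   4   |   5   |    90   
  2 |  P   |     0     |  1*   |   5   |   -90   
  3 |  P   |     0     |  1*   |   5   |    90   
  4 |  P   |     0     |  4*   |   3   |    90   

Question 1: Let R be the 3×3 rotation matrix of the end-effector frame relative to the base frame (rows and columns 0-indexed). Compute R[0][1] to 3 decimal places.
End-effector y-axis (col 1 of R) = (1.0000,-0.0000,0.0000)
R[0][1] = 1.0000

1.000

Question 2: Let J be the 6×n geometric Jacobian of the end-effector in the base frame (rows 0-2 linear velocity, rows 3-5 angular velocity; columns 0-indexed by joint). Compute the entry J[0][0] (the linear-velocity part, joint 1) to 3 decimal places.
axis z_0 = ẑ; lever o_n−o_0 = (5.0000,18.0000,5.0000)
cross product → J_v[:, 0] = (-18.0000,5.0000,0.0000)
J_ω[:, 0] = z_0
entry J[0][0] = -18.0000

-18.000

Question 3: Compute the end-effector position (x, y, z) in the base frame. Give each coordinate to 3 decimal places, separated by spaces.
5.000 18.000 5.000

after link 1: o_1 = (0.0000, 5.0000, 4.0000)
after link 2: o_2 = (1.0000, 10.0000, 4.0000)
after link 3: o_3 = (1.0000, 15.0000, 5.0000)
after link 4: o_4 = (5.0000, 18.0000, 5.0000)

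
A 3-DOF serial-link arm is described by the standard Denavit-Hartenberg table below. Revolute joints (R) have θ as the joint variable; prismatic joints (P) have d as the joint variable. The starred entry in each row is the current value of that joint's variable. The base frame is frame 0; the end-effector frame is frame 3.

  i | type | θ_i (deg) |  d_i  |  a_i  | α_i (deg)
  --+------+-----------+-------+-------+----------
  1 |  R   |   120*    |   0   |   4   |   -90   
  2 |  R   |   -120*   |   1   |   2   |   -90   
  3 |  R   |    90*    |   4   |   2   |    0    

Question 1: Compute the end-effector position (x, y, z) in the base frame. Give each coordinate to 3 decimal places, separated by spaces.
after link 1: o_1 = (-2.0000, 3.4641, 0.0000)
after link 2: o_2 = (-2.3660, 2.0981, 1.7321)
after link 3: o_3 = (-2.3660, 6.0981, 3.7321)

-2.366 6.098 3.732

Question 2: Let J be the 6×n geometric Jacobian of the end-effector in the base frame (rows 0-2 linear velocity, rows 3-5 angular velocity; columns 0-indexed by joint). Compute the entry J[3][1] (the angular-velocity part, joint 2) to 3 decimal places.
-0.866

axis z_1 = (-0.8660,-0.5000,0.0000); lever o_n−o_1 = (-0.3660,2.6340,3.7321)
cross product → J_v[:, 1] = (-1.8660,3.2321,-2.4641)
J_ω[:, 1] = z_1
entry J[3][1] = -0.8660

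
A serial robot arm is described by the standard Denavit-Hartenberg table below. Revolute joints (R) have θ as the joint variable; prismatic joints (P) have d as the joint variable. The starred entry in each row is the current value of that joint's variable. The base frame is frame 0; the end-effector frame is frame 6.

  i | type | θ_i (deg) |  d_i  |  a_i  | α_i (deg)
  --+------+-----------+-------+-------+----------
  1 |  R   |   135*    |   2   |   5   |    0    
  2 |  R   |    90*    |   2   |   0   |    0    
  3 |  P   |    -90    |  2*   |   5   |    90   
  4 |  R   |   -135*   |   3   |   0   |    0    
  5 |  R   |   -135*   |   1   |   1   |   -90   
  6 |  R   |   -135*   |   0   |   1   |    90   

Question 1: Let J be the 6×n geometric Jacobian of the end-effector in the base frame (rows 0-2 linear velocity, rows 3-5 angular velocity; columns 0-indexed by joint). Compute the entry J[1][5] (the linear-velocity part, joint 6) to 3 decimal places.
axis z_5 = (0.7071,-0.7071,-0.0000); lever o_n−o_5 = (0.5000,0.5000,-0.7071)
cross product → J_v[:, 5] = (0.5000,0.5000,0.7071)
J_ω[:, 5] = z_5
entry J[1][5] = 0.5000

0.500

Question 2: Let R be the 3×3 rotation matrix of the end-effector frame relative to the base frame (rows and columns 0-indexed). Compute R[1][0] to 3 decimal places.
0.500

End-effector x-axis (col 0 of R) = (0.5000,0.5000,-0.7071)
R[1][0] = 0.5000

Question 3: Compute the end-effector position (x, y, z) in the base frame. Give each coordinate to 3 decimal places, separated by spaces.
-3.743 10.399 6.293

after link 1: o_1 = (-3.5355, 3.5355, 2.0000)
after link 2: o_2 = (-3.5355, 3.5355, 4.0000)
after link 3: o_3 = (-7.0711, 7.0711, 6.0000)
after link 4: o_4 = (-4.9497, 9.1924, 6.0000)
after link 5: o_5 = (-4.2426, 9.8995, 7.0000)
after link 6: o_6 = (-3.7426, 10.3995, 6.2929)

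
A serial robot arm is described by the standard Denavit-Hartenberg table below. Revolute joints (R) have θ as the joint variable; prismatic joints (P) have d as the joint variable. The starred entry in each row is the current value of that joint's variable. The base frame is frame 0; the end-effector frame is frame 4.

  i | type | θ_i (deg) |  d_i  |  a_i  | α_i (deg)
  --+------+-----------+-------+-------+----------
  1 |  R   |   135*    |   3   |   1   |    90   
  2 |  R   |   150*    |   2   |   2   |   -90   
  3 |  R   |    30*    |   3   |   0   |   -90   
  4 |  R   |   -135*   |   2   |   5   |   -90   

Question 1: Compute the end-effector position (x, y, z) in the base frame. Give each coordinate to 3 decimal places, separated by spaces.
1.780 1.099 -3.691

after link 1: o_1 = (-0.7071, 0.7071, 3.0000)
after link 2: o_2 = (1.9319, 0.8966, 4.0000)
after link 3: o_3 = (2.9925, -0.1641, 1.4019)
after link 4: o_4 = (1.7804, 1.0985, -3.6909)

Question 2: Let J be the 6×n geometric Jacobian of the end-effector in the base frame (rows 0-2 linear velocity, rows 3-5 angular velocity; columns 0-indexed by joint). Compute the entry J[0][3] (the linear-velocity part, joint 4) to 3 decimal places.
axis z_3 = (-0.9186,-0.3062,-0.2500); lever o_n−o_3 = (-1.2121,1.2626,-5.0928)
cross product → J_v[:, 3] = (1.8750,-4.3750,-1.5309)
J_ω[:, 3] = z_3
entry J[0][3] = 1.8750

1.875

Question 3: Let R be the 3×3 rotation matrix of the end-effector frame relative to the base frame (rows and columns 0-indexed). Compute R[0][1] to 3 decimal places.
0.919

End-effector y-axis (col 1 of R) = (0.9186,0.3062,0.2500)
R[0][1] = 0.9186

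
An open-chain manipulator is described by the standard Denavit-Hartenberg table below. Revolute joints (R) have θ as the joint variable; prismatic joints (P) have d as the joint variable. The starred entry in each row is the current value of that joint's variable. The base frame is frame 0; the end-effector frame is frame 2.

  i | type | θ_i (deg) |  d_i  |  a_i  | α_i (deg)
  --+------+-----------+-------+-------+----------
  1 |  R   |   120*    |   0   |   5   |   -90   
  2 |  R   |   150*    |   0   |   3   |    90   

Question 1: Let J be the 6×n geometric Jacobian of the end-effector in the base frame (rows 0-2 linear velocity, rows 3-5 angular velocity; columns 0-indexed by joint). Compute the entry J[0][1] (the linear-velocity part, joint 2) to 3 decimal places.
0.750

axis z_1 = (-0.8660,-0.5000,0.0000); lever o_n−o_1 = (1.2990,-2.2500,-1.5000)
cross product → J_v[:, 1] = (0.7500,-1.2990,2.5981)
J_ω[:, 1] = z_1
entry J[0][1] = 0.7500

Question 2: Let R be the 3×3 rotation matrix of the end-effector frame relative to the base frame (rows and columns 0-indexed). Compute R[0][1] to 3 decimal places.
-0.866

End-effector y-axis (col 1 of R) = (-0.8660,-0.5000,0.0000)
R[0][1] = -0.8660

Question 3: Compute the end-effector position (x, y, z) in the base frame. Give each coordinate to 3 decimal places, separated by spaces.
after link 1: o_1 = (-2.5000, 4.3301, 0.0000)
after link 2: o_2 = (-1.2010, 2.0801, -1.5000)

-1.201 2.080 -1.500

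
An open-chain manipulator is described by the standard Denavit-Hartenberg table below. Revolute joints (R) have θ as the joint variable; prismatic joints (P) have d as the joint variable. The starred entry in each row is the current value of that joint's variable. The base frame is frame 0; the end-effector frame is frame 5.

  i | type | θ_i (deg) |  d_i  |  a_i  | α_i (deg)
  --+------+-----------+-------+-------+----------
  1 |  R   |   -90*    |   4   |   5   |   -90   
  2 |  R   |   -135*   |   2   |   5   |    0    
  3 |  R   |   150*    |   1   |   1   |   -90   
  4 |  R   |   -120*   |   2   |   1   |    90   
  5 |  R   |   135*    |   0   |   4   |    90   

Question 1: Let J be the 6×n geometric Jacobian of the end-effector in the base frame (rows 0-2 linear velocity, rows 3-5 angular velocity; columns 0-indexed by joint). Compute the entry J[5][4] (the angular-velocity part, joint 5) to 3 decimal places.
0.224

axis z_4 = (-0.5000,0.8365,0.2241); lever o_n−o_4 = (-2.4495,-0.6340,-3.0981)
cross product → J_v[:, 4] = (-2.4495,-2.0981,2.3660)
J_ω[:, 4] = z_4
entry J[5][4] = 0.2241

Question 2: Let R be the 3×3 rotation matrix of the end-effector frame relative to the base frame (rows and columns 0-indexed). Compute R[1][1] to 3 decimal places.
0.837

End-effector y-axis (col 1 of R) = (-0.5000,0.8365,0.2241)
R[1][1] = 0.8365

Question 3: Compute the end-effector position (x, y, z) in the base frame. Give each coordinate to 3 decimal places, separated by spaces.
after link 1: o_1 = (0.0000, -5.0000, 4.0000)
after link 2: o_2 = (2.0000, -1.4645, 7.5355)
after link 3: o_3 = (3.0000, -2.4304, 7.2767)
after link 4: o_4 = (3.8660, -1.4298, 5.4743)
after link 5: o_5 = (1.4165, -2.0638, 2.3762)

1.417 -2.064 2.376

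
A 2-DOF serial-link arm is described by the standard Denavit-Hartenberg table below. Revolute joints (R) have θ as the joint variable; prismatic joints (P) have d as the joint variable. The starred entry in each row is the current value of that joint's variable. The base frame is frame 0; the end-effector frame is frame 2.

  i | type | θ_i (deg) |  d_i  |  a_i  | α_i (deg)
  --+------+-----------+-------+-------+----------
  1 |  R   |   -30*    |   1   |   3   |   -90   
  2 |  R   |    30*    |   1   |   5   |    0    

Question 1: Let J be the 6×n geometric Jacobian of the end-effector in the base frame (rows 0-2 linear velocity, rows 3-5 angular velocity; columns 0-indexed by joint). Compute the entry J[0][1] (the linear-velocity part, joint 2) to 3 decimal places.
axis z_1 = (0.5000,0.8660,0.0000); lever o_n−o_1 = (4.2500,-1.2990,-2.5000)
cross product → J_v[:, 1] = (-2.1651,1.2500,-4.3301)
J_ω[:, 1] = z_1
entry J[0][1] = -2.1651

-2.165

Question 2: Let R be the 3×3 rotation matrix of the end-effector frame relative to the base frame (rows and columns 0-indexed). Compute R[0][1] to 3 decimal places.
End-effector y-axis (col 1 of R) = (-0.4330,0.2500,-0.8660)
R[0][1] = -0.4330

-0.433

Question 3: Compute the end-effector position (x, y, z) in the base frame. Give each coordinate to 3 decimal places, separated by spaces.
after link 1: o_1 = (2.5981, -1.5000, 1.0000)
after link 2: o_2 = (6.8481, -2.7990, -1.5000)

6.848 -2.799 -1.500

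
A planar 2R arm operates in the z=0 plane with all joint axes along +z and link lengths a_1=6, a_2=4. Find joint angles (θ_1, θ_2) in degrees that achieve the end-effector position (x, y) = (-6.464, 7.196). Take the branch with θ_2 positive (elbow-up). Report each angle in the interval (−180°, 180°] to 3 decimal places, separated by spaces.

cos θ_2 = (93.5657−6²−4²)/(2·6·4) = 0.8660; θ_2 = 30.0084° (elbow-up)
β = atan2(7.1960,-6.4640) = 131.9326°; ψ = atan2(2.0005,9.4638) = 11.9358°
θ_1 = β − ψ = 119.9969°

119.997 30.008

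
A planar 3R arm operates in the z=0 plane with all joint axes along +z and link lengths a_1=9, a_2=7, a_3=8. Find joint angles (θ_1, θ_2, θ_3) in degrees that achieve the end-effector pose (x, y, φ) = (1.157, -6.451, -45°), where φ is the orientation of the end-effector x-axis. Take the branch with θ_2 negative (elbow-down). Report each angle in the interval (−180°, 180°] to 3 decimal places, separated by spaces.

wrist centre = target − a_3·(cos φ, sin φ) = (-4.4999, -0.7941)
cos θ_2 = (20.8794−9²−7²)/(2·9·7) = -0.8660; θ_2 = -150.0013° (elbow-down)
β = atan2(-0.7941,-4.4999) = -169.9914°; ψ = atan2(-3.4999,2.9377) = -49.9903°
θ_1 = β − ψ = -120.0011°
θ_3 = φ − θ_1 − θ_2 = -134.9976° (wrapped to (-180°,180°])

-120.001 -150.001 -134.998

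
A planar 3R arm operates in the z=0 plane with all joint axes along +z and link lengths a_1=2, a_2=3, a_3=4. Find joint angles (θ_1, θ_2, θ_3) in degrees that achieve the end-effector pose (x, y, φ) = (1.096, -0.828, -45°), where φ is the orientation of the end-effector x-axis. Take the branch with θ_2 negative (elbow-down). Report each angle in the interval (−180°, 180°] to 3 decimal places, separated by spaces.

-150.014 -119.983 -135.002

wrist centre = target − a_3·(cos φ, sin φ) = (-1.7324, 2.0004)
cos θ_2 = (7.0030−2²−3²)/(2·2·3) = -0.4997; θ_2 = -119.9834° (elbow-down)
β = atan2(2.0004,-1.7324) = 130.8935°; ψ = atan2(-2.5985,0.5008) = -79.0924°
θ_1 = β − ψ = 209.9859°
θ_3 = φ − θ_1 − θ_2 = -135.0025° (wrapped to (-180°,180°])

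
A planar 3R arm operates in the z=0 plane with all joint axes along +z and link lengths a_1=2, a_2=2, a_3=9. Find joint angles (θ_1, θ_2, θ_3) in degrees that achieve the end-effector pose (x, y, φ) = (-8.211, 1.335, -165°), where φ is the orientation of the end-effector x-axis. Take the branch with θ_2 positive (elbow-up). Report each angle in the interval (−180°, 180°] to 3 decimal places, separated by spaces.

60.019 44.965 90.016

wrist centre = target − a_3·(cos φ, sin φ) = (0.4823, 3.6644)
cos θ_2 = (13.6603−2²−2²)/(2·2·2) = 0.7075; θ_2 = 44.9655° (elbow-up)
β = atan2(3.6644,0.4823) = 82.5014°; ψ = atan2(1.4134,3.4151) = 22.4827°
θ_1 = β − ψ = 60.0187°
θ_3 = φ − θ_1 − θ_2 = 90.0159° (wrapped to (-180°,180°])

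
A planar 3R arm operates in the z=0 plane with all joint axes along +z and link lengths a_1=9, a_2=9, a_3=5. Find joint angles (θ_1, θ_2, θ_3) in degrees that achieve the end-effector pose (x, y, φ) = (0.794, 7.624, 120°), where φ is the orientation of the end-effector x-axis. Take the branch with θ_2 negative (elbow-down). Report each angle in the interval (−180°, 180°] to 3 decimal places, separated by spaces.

120.000 -150.003 150.002

wrist centre = target − a_3·(cos φ, sin φ) = (3.2940, 3.2939)
cos θ_2 = (21.7000−9²−9²)/(2·9·9) = -0.8660; θ_2 = -150.0027° (elbow-down)
β = atan2(3.2939,3.2940) = 44.9989°; ψ = atan2(-4.4996,1.2056) = -75.0014°
θ_1 = β − ψ = 120.0003°
θ_3 = φ − θ_1 − θ_2 = 150.0025° (wrapped to (-180°,180°])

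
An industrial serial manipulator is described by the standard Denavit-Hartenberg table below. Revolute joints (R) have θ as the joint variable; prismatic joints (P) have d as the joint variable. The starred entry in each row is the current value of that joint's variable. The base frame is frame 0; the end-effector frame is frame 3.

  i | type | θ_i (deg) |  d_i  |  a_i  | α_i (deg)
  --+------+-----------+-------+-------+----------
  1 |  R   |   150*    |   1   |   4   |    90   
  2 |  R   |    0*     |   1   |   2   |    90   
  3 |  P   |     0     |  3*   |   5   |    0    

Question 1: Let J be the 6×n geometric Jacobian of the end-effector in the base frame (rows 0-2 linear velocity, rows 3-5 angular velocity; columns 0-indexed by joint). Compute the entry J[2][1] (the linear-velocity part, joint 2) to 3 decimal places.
axis z_1 = (0.5000,0.8660,0.0000); lever o_n−o_1 = (-5.5622,4.3660,-3.0000)
cross product → J_v[:, 1] = (-2.5981,1.5000,7.0000)
J_ω[:, 1] = z_1
entry J[2][1] = 7.0000

7.000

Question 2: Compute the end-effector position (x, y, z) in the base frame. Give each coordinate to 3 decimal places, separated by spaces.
after link 1: o_1 = (-3.4641, 2.0000, 1.0000)
after link 2: o_2 = (-4.6962, 3.8660, 1.0000)
after link 3: o_3 = (-9.0263, 6.3660, -2.0000)

-9.026 6.366 -2.000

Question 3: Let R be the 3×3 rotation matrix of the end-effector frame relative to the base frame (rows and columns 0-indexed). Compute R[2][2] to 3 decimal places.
-1.000

End-effector z-axis (col 2 of R) = (0.0000,0.0000,-1.0000)
R[2][2] = -1.0000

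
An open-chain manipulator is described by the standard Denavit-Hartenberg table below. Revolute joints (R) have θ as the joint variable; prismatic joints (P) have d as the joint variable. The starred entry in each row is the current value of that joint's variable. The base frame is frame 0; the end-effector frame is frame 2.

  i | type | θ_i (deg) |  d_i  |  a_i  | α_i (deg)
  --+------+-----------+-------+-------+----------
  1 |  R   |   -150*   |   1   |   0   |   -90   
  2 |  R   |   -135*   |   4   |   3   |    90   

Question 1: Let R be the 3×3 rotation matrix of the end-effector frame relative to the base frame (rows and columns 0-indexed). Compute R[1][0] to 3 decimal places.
0.354

End-effector x-axis (col 0 of R) = (0.6124,0.3536,0.7071)
R[1][0] = 0.3536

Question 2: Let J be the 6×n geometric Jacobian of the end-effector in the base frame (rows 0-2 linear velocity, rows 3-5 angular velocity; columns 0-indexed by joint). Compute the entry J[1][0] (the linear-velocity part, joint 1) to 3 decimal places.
axis z_0 = ẑ; lever o_n−o_0 = (3.8371,-2.4034,3.1213)
cross product → J_v[:, 0] = (2.4034,3.8371,-0.0000)
J_ω[:, 0] = z_0
entry J[1][0] = 3.8371

3.837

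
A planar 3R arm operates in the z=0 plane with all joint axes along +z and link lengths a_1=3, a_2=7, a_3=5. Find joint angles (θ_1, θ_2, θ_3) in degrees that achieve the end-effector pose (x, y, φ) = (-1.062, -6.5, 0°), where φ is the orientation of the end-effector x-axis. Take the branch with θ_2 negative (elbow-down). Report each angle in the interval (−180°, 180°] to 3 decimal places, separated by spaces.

-89.997 -60.003 150.000

wrist centre = target − a_3·(cos φ, sin φ) = (-6.0620, -6.5000)
cos θ_2 = (78.9978−3²−7²)/(2·3·7) = 0.4999; θ_2 = -60.0034° (elbow-down)
β = atan2(-6.5000,-6.0620) = -133.0031°; ψ = atan2(-6.0624,6.4996) = -43.0065°
θ_1 = β − ψ = -89.9966°
θ_3 = φ − θ_1 − θ_2 = 150.0000° (wrapped to (-180°,180°])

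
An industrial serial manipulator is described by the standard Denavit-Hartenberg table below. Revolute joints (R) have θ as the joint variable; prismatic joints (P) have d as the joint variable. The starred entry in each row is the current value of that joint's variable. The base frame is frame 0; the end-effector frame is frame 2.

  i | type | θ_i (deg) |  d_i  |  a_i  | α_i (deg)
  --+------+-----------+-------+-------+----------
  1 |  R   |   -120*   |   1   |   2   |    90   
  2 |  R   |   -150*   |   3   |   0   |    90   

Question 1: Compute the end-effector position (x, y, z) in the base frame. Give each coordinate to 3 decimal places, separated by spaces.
after link 1: o_1 = (-1.0000, -1.7321, 1.0000)
after link 2: o_2 = (-3.5981, -0.2321, 1.0000)

-3.598 -0.232 1.000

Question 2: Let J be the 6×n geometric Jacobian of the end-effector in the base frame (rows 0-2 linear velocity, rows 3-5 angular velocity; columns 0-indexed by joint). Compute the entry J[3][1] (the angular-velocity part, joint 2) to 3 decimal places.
axis z_1 = (-0.8660,0.5000,0.0000); lever o_n−o_1 = (-2.5981,1.5000,0.0000)
cross product → J_v[:, 1] = (0.0000,0.0000,-0.0000)
J_ω[:, 1] = z_1
entry J[3][1] = -0.8660

-0.866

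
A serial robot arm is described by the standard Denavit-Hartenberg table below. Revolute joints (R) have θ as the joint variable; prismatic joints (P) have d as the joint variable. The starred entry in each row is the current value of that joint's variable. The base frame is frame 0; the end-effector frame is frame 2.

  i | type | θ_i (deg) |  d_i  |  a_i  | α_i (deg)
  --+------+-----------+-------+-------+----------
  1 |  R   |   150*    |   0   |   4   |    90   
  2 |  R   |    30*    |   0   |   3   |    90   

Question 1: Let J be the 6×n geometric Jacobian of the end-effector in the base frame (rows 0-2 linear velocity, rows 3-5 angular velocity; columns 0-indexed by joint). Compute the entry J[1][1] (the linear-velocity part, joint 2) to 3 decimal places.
axis z_1 = (0.5000,0.8660,0.0000); lever o_n−o_1 = (-2.2500,1.2990,1.5000)
cross product → J_v[:, 1] = (1.2990,-0.7500,2.5981)
J_ω[:, 1] = z_1
entry J[1][1] = -0.7500

-0.750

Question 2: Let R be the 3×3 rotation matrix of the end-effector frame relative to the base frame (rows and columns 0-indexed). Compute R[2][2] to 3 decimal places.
-0.866

End-effector z-axis (col 2 of R) = (-0.4330,0.2500,-0.8660)
R[2][2] = -0.8660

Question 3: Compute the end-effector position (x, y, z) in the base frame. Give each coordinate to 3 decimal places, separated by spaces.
-5.714 3.299 1.500

after link 1: o_1 = (-3.4641, 2.0000, 0.0000)
after link 2: o_2 = (-5.7141, 3.2990, 1.5000)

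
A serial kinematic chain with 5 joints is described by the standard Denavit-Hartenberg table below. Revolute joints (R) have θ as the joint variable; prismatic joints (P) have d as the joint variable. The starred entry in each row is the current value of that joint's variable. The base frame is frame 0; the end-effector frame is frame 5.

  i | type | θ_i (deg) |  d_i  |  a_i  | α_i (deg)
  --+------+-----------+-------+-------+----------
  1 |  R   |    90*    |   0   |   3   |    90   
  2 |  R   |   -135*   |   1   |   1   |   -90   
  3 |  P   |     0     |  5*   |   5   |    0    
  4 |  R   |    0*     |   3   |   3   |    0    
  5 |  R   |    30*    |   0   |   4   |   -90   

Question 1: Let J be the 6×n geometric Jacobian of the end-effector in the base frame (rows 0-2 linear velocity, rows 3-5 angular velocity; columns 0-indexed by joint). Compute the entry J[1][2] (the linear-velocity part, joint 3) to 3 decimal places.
prismatic axis z_2 = (0.0000,0.7071,-0.7071)
J_v[:, 2] = z_2; J_ω[:, 2] = (0,0,0)
entry J[1][2] = 0.7071

0.707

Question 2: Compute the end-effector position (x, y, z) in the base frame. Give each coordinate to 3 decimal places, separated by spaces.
-1.000 -0.157 -14.470

after link 1: o_1 = (0.0000, 3.0000, 0.0000)
after link 2: o_2 = (1.0000, 2.2929, -0.7071)
after link 3: o_3 = (1.0000, 2.2929, -7.7782)
after link 4: o_4 = (1.0000, 2.2929, -12.0208)
after link 5: o_5 = (-1.0000, -0.1566, -14.4703)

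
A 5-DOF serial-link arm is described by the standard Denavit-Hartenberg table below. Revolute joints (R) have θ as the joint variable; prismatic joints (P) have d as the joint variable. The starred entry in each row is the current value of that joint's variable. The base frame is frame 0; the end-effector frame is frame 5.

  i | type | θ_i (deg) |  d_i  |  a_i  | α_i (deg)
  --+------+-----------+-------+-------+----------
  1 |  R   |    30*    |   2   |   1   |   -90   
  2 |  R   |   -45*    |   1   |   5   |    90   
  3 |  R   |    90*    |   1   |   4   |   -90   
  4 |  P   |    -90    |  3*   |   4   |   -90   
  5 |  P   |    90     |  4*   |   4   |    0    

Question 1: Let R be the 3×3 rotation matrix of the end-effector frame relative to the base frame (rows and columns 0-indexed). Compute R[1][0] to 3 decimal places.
0.354

End-effector x-axis (col 0 of R) = (0.6124,0.3536,0.7071)
R[1][0] = 0.3536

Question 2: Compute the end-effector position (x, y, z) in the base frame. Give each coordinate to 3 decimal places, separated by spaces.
after link 1: o_1 = (0.8660, 0.5000, 2.0000)
after link 2: o_2 = (3.4279, 3.1338, 5.5355)
after link 3: o_3 = (0.8155, 6.2443, 6.2426)
after link 4: o_4 = (-3.4711, 3.7695, 6.9497)
after link 5: o_5 = (-3.0216, 8.6478, 9.7782)

-3.022 8.648 9.778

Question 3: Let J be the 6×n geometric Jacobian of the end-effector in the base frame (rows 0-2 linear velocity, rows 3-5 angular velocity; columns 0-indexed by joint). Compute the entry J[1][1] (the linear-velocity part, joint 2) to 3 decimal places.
3.889

axis z_1 = (-0.5000,0.8660,0.0000); lever o_n−o_1 = (-3.8876,8.1478,7.7782)
cross product → J_v[:, 1] = (6.7361,3.8891,-0.7071)
J_ω[:, 1] = z_1
entry J[1][1] = 3.8891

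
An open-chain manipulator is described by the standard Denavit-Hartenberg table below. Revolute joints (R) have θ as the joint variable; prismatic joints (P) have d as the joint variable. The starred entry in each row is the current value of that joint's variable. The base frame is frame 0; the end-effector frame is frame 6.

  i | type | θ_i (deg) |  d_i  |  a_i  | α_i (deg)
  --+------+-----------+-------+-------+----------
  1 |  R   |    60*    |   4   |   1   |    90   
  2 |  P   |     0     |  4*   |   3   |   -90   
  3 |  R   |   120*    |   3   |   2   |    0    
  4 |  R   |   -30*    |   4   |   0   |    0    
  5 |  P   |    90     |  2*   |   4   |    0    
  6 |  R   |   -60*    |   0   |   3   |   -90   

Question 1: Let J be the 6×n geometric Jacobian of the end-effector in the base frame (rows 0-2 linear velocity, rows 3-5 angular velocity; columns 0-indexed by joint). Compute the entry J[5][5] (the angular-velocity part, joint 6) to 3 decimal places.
axis z_5 = (0.0000,0.0000,1.0000); lever o_n−o_5 = (-3.0000,0.0000,0.0000)
cross product → J_v[:, 5] = (-0.0000,-3.0000,0.0000)
J_ω[:, 5] = z_5
entry J[5][5] = 1.0000

1.000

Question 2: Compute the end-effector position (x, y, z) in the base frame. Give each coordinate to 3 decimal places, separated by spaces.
-1.536 -2.000 13.000

after link 1: o_1 = (0.5000, 0.8660, 4.0000)
after link 2: o_2 = (5.4641, 1.4641, 4.0000)
after link 3: o_3 = (3.4641, 1.4641, 7.0000)
after link 4: o_4 = (3.4641, 1.4641, 11.0000)
after link 5: o_5 = (1.4641, -2.0000, 13.0000)
after link 6: o_6 = (-1.5359, -2.0000, 13.0000)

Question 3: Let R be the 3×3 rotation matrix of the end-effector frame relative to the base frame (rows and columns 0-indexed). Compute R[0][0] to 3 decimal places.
-1.000

End-effector x-axis (col 0 of R) = (-1.0000,0.0000,0.0000)
R[0][0] = -1.0000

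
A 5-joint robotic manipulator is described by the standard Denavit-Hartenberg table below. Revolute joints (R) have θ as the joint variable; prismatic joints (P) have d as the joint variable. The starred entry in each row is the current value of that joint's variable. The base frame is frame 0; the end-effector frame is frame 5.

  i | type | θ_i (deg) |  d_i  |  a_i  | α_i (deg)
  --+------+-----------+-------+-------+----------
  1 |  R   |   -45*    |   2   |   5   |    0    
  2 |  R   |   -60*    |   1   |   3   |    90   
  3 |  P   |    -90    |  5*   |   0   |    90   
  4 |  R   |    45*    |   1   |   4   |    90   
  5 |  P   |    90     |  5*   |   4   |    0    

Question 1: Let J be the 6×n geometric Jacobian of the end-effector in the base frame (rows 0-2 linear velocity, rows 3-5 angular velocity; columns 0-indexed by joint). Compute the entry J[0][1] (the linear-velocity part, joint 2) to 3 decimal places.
-3.043

axis z_1 = (0.0000,0.0000,1.0000); lever o_n−o_1 = (-3.6290,3.0429,-5.3640)
cross product → J_v[:, 1] = (-3.0429,-3.6290,0.0000)
J_ω[:, 1] = z_1
entry J[0][1] = -3.0429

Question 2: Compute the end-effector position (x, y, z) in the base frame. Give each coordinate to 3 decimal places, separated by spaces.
after link 1: o_1 = (3.5355, -3.5355, 2.0000)
after link 2: o_2 = (2.7591, -6.4333, 3.0000)
after link 3: o_3 = (-2.0706, -5.1392, 3.0000)
after link 4: o_4 = (-4.5438, -3.4412, 0.1716)
after link 5: o_5 = (-0.0934, -0.4926, -3.3640)

-0.093 -0.493 -3.364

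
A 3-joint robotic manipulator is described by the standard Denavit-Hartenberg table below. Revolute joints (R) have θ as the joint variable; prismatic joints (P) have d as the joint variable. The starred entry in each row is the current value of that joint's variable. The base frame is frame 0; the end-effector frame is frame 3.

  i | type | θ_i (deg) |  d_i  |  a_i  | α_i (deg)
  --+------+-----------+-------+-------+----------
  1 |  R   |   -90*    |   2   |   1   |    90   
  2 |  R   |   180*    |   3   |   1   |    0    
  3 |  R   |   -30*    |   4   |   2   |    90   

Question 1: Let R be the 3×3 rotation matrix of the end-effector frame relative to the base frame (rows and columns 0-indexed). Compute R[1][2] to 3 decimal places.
End-effector z-axis (col 2 of R) = (0.0000,-0.5000,0.8660)
R[1][2] = -0.5000

-0.500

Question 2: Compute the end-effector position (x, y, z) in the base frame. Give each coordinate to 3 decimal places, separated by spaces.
-7.000 1.732 3.000

after link 1: o_1 = (0.0000, -1.0000, 2.0000)
after link 2: o_2 = (-3.0000, -0.0000, 2.0000)
after link 3: o_3 = (-7.0000, 1.7321, 3.0000)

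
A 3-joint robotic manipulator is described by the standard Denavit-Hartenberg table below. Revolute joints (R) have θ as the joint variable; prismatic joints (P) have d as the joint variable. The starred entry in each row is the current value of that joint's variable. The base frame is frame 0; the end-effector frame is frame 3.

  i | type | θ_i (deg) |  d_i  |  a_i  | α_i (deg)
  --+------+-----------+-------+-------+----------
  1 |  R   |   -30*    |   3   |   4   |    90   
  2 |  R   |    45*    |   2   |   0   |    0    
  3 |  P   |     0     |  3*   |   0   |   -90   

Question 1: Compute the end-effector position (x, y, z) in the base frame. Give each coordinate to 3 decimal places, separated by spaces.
after link 1: o_1 = (3.4641, -2.0000, 3.0000)
after link 2: o_2 = (2.4641, -3.7321, 3.0000)
after link 3: o_3 = (0.9641, -6.3301, 3.0000)

0.964 -6.330 3.000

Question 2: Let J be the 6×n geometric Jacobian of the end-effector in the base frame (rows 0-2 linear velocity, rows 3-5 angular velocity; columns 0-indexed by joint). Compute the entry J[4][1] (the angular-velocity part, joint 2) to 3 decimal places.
-0.866

axis z_1 = (-0.5000,-0.8660,0.0000); lever o_n−o_1 = (-2.5000,-4.3301,0.0000)
cross product → J_v[:, 1] = (0.0000,-0.0000,-0.0000)
J_ω[:, 1] = z_1
entry J[4][1] = -0.8660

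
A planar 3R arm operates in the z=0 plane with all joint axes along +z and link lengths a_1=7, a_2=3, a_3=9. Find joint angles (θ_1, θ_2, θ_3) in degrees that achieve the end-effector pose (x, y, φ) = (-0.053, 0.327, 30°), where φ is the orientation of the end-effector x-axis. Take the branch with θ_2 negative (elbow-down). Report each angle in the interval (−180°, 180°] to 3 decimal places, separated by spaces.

wrist centre = target − a_3·(cos φ, sin φ) = (-7.8472, -4.1730)
cos θ_2 = (78.9929−7²−3²)/(2·7·3) = 0.4998; θ_2 = -60.0111° (elbow-down)
β = atan2(-4.1730,-7.8472) = -151.9968°; ψ = atan2(-2.5984,8.4995) = -16.9988°
θ_1 = β − ψ = -134.9980°
θ_3 = φ − θ_1 − θ_2 = -134.9909° (wrapped to (-180°,180°])

-134.998 -60.011 -134.991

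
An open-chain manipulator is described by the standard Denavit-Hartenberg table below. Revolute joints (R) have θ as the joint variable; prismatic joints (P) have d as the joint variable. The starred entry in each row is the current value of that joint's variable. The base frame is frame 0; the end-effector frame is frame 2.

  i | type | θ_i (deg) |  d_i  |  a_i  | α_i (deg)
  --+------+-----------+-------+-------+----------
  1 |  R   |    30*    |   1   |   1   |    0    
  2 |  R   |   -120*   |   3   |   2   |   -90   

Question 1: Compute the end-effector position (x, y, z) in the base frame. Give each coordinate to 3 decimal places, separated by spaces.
0.866 -1.500 4.000

after link 1: o_1 = (0.8660, 0.5000, 1.0000)
after link 2: o_2 = (0.8660, -1.5000, 4.0000)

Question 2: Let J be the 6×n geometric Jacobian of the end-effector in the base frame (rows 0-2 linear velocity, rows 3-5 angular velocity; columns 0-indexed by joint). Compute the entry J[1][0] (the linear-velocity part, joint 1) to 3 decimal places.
0.866

axis z_0 = ẑ; lever o_n−o_0 = (0.8660,-1.5000,4.0000)
cross product → J_v[:, 0] = (1.5000,0.8660,-0.0000)
J_ω[:, 0] = z_0
entry J[1][0] = 0.8660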